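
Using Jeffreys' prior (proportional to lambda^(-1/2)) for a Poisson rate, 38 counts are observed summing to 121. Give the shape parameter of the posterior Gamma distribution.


Conjugate update: Gamma(prior_shape + S, prior_rate + n).
Prior shape = 0.5, prior rate = 0.
Posterior shape = 0.5 + S = 0.5 + 121 = 121.5

121.5


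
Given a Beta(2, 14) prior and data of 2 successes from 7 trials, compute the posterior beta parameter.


Number of failures = 7 - 2 = 5
Posterior beta = 14 + 5 = 19

19


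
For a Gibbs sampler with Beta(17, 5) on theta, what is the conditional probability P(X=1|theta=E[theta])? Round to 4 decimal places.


E[theta] = 17/(17+5) = 0.7727
P(X=1|theta) = theta = 0.7727

0.7727


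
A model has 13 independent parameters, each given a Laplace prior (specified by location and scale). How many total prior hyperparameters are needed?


Each Laplace prior needs 2 hyperparameters (location and scale).
Total = 2 * 13 = 26

26


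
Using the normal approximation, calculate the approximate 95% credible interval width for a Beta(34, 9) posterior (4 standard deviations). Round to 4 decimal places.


Var(Beta) = 34*9/(43^2 * 44) = 0.0038
SD = 0.0613
Width ~ 4*SD = 0.2453

0.2453


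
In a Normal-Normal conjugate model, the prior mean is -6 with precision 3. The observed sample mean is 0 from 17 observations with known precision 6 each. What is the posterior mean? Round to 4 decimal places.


Posterior precision = tau0 + n*tau = 3 + 17*6 = 105
Posterior mean = (tau0*mu0 + n*tau*xbar) / posterior_precision
= (3*-6 + 17*6*0) / 105
= -18 / 105 = -0.1714

-0.1714


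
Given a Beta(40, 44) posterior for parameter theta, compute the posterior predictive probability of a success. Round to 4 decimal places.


For a Beta-Bernoulli model, the predictive probability is the mean:
P(success) = 40/(40+44) = 40/84 = 0.4762

0.4762


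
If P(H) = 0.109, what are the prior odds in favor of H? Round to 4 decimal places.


Prior odds = P(H) / (1 - P(H))
= 0.109 / 0.891
= 0.1223

0.1223


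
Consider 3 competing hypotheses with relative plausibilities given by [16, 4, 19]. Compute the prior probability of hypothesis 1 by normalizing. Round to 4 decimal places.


Sum of weights = 16 + 4 + 19 = 39
Normalized prior for H1 = 16 / 39
= 0.4103

0.4103


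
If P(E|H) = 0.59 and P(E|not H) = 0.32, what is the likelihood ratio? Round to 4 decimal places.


Likelihood ratio = P(E|H) / P(E|not H)
= 0.59 / 0.32
= 1.8437

1.8437


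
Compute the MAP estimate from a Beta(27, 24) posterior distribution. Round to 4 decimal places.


MAP = mode of Beta distribution
= (alpha - 1)/(alpha + beta - 2)
= (27-1)/(27+24-2)
= 26/49 = 0.5306

0.5306


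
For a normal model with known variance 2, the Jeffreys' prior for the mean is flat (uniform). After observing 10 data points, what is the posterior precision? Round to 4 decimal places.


Jeffreys' prior for normal mean (known variance) is flat.
Prior precision = 0.
Posterior precision = prior_prec + n/sigma^2 = 0 + 10/2
= 5.0

5.0


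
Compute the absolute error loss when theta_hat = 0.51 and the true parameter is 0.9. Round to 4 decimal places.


L = |theta_hat - theta_true|
= |0.51 - 0.9| = 0.39

0.39


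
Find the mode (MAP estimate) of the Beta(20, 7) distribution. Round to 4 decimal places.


For Beta(a,b) with a,b > 1:
Mode = (a-1)/(a+b-2) = (20-1)/(27-2)
= 19/25 = 0.76

0.76


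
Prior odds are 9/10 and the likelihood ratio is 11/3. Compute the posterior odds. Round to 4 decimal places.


Posterior odds = prior odds * likelihood ratio
= (9/10) * (11/3)
= 99 / 30
= 3.3

3.3


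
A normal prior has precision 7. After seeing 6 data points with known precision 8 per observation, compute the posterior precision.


In the conjugate normal model, precisions add:
tau_posterior = tau_prior + n * tau_data
= 7 + 6*8 = 55

55


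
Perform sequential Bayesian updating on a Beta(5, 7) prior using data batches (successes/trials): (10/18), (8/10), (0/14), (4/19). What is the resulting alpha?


Accumulate successes: 22
Posterior alpha = prior alpha + sum of successes
= 5 + 22 = 27

27


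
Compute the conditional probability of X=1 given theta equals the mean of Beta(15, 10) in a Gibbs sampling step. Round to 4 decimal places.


Mean of Beta(15, 10) = 0.6
P(X=1 | theta=0.6) = 0.6

0.6


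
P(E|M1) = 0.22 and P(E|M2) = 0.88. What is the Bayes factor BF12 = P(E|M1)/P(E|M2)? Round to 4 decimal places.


Bayes factor BF12 = P(E|M1) / P(E|M2)
= 0.22 / 0.88
= 0.25

0.25


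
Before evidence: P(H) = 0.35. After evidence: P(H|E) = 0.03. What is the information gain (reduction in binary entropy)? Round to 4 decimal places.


Prior entropy = 0.9341
Posterior entropy = 0.1944
Information gain = 0.9341 - 0.1944 = 0.7397

0.7397


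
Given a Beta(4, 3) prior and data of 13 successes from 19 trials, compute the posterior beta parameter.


Number of failures = 19 - 13 = 6
Posterior beta = 3 + 6 = 9

9


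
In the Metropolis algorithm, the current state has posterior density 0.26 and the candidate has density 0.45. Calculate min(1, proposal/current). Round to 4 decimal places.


Ratio = 0.45/0.26 = 1.7308
Acceptance probability = min(1, 1.7308)
= 1.0

1.0


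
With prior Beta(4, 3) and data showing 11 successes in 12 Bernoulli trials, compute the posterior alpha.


Conjugate update: alpha_posterior = alpha_prior + k
= 4 + 11 = 15

15


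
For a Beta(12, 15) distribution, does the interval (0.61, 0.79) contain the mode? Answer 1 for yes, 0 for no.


Mode of Beta(a,b) = (a-1)/(a+b-2)
= (12-1)/(12+15-2) = 0.44
Check: 0.61 <= 0.44 <= 0.79?
Result: 0

0


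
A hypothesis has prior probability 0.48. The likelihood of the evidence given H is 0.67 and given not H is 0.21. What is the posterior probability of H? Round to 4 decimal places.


Using Bayes' theorem:
P(E) = 0.48 * 0.67 + 0.52 * 0.21
P(E) = 0.4308
P(H|E) = (0.48 * 0.67) / 0.4308 = 0.7465

0.7465


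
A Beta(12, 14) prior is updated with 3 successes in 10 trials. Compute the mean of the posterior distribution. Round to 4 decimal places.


After update: Beta(15, 21)
Mean = 15 / (15 + 21) = 15 / 36
= 0.4167

0.4167


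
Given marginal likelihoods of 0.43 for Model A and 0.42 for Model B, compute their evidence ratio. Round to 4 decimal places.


Ratio = ML(A) / ML(B) = 0.43/0.42
= 1.0238

1.0238


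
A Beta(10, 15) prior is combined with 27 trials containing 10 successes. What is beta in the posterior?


In conjugate updating:
beta_posterior = beta_prior + (n - k)
= 15 + (27 - 10)
= 15 + 17 = 32

32


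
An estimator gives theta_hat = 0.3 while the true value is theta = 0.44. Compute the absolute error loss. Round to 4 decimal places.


The absolute error loss is |theta_hat - theta|
= |0.3 - 0.44|
= 0.14

0.14


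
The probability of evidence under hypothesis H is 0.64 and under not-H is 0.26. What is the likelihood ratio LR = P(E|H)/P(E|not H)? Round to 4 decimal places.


LR = 0.64 / 0.26
= 2.4615

2.4615


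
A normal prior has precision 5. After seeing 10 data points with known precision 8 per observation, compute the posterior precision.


In the conjugate normal model, precisions add:
tau_posterior = tau_prior + n * tau_data
= 5 + 10*8 = 85

85


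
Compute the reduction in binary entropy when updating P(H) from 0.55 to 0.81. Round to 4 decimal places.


H_before = -p*log2(p) - (1-p)*log2(1-p) for p=0.55: 0.9928
H_after for p=0.81: 0.7015
Reduction = 0.9928 - 0.7015 = 0.2913

0.2913


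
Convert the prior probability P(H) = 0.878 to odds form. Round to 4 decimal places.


P(not H) = 1 - 0.878 = 0.122
Odds = 0.878 / 0.122 = 7.1967

7.1967


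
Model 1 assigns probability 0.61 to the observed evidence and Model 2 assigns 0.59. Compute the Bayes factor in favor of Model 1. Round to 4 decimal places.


BF = P(data|M1) / P(data|M2)
= 0.61 / 0.59 = 1.0339

1.0339


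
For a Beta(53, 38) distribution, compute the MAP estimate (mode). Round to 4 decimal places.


MAP = mode = (a-1)/(a+b-2)
= (53-1)/(53+38-2)
= 52/89 = 0.5843

0.5843


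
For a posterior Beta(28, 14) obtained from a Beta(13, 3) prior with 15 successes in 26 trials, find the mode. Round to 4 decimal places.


Mode = (alpha - 1) / (alpha + beta - 2)
= 27 / 40
= 0.675

0.675


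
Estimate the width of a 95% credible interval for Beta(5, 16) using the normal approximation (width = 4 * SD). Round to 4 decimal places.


For Beta(a,b): Var = ab/((a+b)^2(a+b+1))
Var = 0.0082, SD = 0.0908
Approximate 95% CI width = 4 * 0.0908 = 0.3632

0.3632


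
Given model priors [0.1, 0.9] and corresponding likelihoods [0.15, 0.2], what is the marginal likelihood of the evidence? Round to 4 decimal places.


P(E) = sum_i P(M_i) P(E|M_i)
= 0.015 + 0.18
= 0.195

0.195


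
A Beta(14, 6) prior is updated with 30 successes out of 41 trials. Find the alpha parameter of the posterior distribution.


In the Beta-Binomial conjugate update:
alpha_post = alpha_prior + successes
= 14 + 30
= 44

44


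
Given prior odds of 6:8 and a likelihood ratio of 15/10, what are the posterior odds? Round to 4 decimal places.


Posterior odds = prior odds * LR
Prior odds = 6/8 = 0.75
LR = 15/10 = 1.5
Posterior odds = 0.75 * 1.5 = 1.125

1.125


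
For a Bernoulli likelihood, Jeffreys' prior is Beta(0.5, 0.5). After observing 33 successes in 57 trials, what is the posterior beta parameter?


Jeffreys' prior for Bernoulli is Beta(0.5, 0.5).
Posterior is Beta(0.5 + k, 0.5 + n - k).
Posterior beta = 0.5 + (n - k) = 0.5 + 24 = 24.5

24.5


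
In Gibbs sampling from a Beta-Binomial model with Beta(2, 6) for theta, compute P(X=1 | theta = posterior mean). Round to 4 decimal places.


Posterior mean = alpha/(alpha+beta) = 2/8 = 0.25
P(X=1|theta=mean) = theta = 0.25

0.25


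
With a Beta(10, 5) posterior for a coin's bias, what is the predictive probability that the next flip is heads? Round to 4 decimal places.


The predictive probability equals the posterior mean.
P(next = heads) = alpha / (alpha + beta)
= 10 / 15 = 0.6667

0.6667


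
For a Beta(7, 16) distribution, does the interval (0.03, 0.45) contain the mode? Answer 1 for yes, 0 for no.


Mode of Beta(a,b) = (a-1)/(a+b-2)
= (7-1)/(7+16-2) = 0.2857
Check: 0.03 <= 0.2857 <= 0.45?
Result: 1

1


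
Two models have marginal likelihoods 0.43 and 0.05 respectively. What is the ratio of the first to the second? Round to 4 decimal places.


Evidence ratio = 0.43 / 0.05
= 8.6

8.6


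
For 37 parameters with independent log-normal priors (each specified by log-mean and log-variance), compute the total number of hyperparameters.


A log-normal prior has 2 hyperparameters per parameter.
Total = 37 * 2 = 74

74


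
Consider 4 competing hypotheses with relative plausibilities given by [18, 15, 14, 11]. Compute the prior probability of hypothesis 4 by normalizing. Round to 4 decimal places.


Sum of weights = 18 + 15 + 14 + 11 = 58
Normalized prior for H4 = 11 / 58
= 0.1897

0.1897


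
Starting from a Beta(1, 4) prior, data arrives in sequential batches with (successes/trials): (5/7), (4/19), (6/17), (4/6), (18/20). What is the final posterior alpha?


In sequential Bayesian updating, we sum all successes.
Total successes = 37
Final alpha = 1 + 37 = 38

38


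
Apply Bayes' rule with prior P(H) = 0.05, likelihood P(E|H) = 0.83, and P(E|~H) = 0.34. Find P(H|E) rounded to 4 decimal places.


Step 1: Compute marginal P(E) = P(E|H)P(H) + P(E|~H)P(~H)
= 0.83*0.05 + 0.34*0.95 = 0.3645
Step 2: P(H|E) = P(E|H)P(H)/P(E) = 0.0415/0.3645
= 0.1139

0.1139


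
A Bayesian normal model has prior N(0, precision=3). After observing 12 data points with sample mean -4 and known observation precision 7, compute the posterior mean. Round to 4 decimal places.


Posterior mean = (prior_precision * prior_mean + n * data_precision * data_mean) / (prior_precision + n * data_precision)
Numerator = 3*0 + 12*7*-4 = -336
Denominator = 3 + 12*7 = 87
Posterior mean = -3.8621

-3.8621


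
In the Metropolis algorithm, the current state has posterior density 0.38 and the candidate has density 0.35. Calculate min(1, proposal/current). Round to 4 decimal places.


Ratio = 0.35/0.38 = 0.9211
Acceptance probability = min(1, 0.9211)
= 0.9211

0.9211


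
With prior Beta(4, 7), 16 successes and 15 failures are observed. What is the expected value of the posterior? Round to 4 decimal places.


Posterior = Beta(20, 22)
E[theta] = alpha/(alpha+beta)
= 20/42 = 0.4762

0.4762


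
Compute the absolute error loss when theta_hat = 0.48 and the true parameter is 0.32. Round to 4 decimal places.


L = |theta_hat - theta_true|
= |0.48 - 0.32| = 0.16

0.16


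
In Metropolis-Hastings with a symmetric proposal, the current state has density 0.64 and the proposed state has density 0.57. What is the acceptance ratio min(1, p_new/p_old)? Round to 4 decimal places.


Ratio = p_new / p_old = 0.57 / 0.64 = 0.8906
Acceptance = min(1, 0.8906) = 0.8906

0.8906


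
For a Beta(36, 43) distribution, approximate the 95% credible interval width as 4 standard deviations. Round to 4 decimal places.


Variance of Beta(a,b) = ab / ((a+b)^2 * (a+b+1))
= 36*43 / ((79)^2 * 80)
= 0.0031
SD = sqrt(0.0031) = 0.0557
Width = 4 * SD = 0.2227

0.2227


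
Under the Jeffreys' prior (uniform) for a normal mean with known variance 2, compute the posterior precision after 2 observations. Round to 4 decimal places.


Prior precision = 0 (flat prior).
Post. prec. = 0 + n/var = 2/2 = 1.0

1.0


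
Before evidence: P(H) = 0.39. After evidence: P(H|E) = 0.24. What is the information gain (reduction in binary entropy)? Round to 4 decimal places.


Prior entropy = 0.9648
Posterior entropy = 0.795
Information gain = 0.9648 - 0.795 = 0.1698

0.1698


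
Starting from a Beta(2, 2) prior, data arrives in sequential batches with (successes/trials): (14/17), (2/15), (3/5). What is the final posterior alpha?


In sequential Bayesian updating, we sum all successes.
Total successes = 19
Final alpha = 2 + 19 = 21

21


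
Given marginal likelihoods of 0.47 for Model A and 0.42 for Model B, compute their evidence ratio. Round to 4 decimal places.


Ratio = ML(A) / ML(B) = 0.47/0.42
= 1.119

1.119


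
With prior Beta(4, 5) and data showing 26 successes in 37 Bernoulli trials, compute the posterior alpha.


Conjugate update: alpha_posterior = alpha_prior + k
= 4 + 26 = 30

30


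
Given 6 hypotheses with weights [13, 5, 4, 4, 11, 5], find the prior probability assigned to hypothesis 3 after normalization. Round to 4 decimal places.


To normalize, divide each weight by the sum of all weights.
Sum = 42
Prior(H3) = 4/42 = 0.0952

0.0952


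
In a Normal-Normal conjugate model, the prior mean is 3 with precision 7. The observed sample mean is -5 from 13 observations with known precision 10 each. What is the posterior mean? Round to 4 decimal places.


Posterior precision = tau0 + n*tau = 7 + 13*10 = 137
Posterior mean = (tau0*mu0 + n*tau*xbar) / posterior_precision
= (7*3 + 13*10*-5) / 137
= -629 / 137 = -4.5912

-4.5912


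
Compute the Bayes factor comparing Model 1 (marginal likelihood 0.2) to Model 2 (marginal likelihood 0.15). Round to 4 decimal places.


BF12 = marginal likelihood of M1 / marginal likelihood of M2
= 0.2/0.15
= 1.3333

1.3333


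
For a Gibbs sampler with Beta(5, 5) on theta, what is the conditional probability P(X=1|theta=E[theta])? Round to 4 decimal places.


E[theta] = 5/(5+5) = 0.5
P(X=1|theta) = theta = 0.5

0.5


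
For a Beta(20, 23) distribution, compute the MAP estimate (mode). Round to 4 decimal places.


MAP = mode = (a-1)/(a+b-2)
= (20-1)/(20+23-2)
= 19/41 = 0.4634

0.4634


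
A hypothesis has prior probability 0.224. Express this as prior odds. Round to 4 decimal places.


Odds = P(H) / P(not H) = 0.224 / 0.776
= 0.2887

0.2887


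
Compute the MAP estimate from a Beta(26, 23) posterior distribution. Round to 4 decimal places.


MAP = mode of Beta distribution
= (alpha - 1)/(alpha + beta - 2)
= (26-1)/(26+23-2)
= 25/47 = 0.5319

0.5319


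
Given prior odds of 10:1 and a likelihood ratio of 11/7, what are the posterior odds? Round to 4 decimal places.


Posterior odds = prior odds * LR
Prior odds = 10/1 = 10.0
LR = 11/7 = 1.5714
Posterior odds = 10.0 * 1.5714 = 15.7143

15.7143


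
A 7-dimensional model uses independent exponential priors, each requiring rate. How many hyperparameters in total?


Per parameter: 1 (rate).
Total = 7 * 1 = 7

7


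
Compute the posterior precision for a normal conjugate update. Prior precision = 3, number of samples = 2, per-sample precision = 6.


tau_post = tau_0 + n * tau
= 3 + 2 * 6 = 15

15


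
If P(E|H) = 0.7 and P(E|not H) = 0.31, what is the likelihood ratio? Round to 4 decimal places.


Likelihood ratio = P(E|H) / P(E|not H)
= 0.7 / 0.31
= 2.2581

2.2581


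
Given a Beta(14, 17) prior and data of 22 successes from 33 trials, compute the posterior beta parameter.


Number of failures = 33 - 22 = 11
Posterior beta = 17 + 11 = 28

28


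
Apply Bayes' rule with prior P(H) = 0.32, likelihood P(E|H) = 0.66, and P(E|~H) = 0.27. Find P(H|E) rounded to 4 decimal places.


Step 1: Compute marginal P(E) = P(E|H)P(H) + P(E|~H)P(~H)
= 0.66*0.32 + 0.27*0.68 = 0.3948
Step 2: P(H|E) = P(E|H)P(H)/P(E) = 0.2112/0.3948
= 0.535

0.535


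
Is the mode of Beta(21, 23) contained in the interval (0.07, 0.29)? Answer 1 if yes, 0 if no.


Mode = (a-1)/(a+b-2) = 20/42 = 0.4762
Interval: (0.07, 0.29)
Contains mode? 0

0


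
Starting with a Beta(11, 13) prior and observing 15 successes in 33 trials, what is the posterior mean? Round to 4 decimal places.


Posterior parameters: alpha = 11 + 15 = 26
beta = 13 + 18 = 31
Posterior mean = alpha / (alpha + beta) = 26 / 57
= 0.4561

0.4561


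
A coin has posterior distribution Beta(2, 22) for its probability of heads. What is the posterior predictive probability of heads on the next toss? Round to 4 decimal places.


Posterior predictive = E[theta] = alpha/(alpha+beta)
= 2/24
= 0.0833

0.0833


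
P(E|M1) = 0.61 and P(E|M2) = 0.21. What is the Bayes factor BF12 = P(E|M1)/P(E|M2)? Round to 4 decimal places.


Bayes factor BF12 = P(E|M1) / P(E|M2)
= 0.61 / 0.21
= 2.9048

2.9048


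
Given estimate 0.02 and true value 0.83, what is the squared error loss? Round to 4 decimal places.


Squared error = (estimate - true)^2
Difference = -0.81
Loss = -0.81^2 = 0.6561

0.6561


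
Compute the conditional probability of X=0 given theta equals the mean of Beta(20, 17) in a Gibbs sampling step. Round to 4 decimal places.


Mean of Beta(20, 17) = 0.5405
P(X=0 | theta=0.5405) = 0.4595

0.4595


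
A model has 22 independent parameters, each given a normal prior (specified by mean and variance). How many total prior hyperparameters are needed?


Each normal prior needs 2 hyperparameters (mean and variance).
Total = 2 * 22 = 44

44


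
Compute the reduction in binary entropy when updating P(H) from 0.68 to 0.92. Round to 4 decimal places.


H_before = -p*log2(p) - (1-p)*log2(1-p) for p=0.68: 0.9044
H_after for p=0.92: 0.4022
Reduction = 0.9044 - 0.4022 = 0.5022

0.5022


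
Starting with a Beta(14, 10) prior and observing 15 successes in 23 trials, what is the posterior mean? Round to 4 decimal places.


Posterior parameters: alpha = 14 + 15 = 29
beta = 10 + 8 = 18
Posterior mean = alpha / (alpha + beta) = 29 / 47
= 0.617

0.617


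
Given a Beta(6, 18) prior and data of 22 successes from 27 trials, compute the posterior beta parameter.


Number of failures = 27 - 22 = 5
Posterior beta = 18 + 5 = 23

23


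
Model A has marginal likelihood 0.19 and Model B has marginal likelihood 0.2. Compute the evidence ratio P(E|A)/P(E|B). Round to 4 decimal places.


Evidence ratio = P(E|A) / P(E|B)
= 0.19 / 0.2
= 0.95

0.95


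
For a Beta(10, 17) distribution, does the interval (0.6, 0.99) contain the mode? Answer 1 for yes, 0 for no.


Mode of Beta(a,b) = (a-1)/(a+b-2)
= (10-1)/(10+17-2) = 0.36
Check: 0.6 <= 0.36 <= 0.99?
Result: 0

0


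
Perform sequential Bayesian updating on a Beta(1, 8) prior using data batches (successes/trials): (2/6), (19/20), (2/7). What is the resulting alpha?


Accumulate successes: 23
Posterior alpha = prior alpha + sum of successes
= 1 + 23 = 24

24


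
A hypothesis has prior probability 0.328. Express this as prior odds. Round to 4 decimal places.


Odds = P(H) / P(not H) = 0.328 / 0.672
= 0.4881

0.4881


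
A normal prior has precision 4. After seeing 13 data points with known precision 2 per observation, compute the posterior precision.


In the conjugate normal model, precisions add:
tau_posterior = tau_prior + n * tau_data
= 4 + 13*2 = 30

30


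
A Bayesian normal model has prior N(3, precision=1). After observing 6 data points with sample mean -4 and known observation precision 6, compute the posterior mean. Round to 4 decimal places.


Posterior mean = (prior_precision * prior_mean + n * data_precision * data_mean) / (prior_precision + n * data_precision)
Numerator = 1*3 + 6*6*-4 = -141
Denominator = 1 + 6*6 = 37
Posterior mean = -3.8108

-3.8108


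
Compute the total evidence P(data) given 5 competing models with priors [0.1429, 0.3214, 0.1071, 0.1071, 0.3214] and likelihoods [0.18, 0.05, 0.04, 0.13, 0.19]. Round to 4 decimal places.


Marginal likelihood = sum P(model_i) * P(data|model_i)
Model 1: 0.1429 * 0.18 = 0.0257
Model 2: 0.3214 * 0.05 = 0.0161
Model 3: 0.1071 * 0.04 = 0.0043
Model 4: 0.1071 * 0.13 = 0.0139
Model 5: 0.3214 * 0.19 = 0.0611
Total = 0.1211

0.1211


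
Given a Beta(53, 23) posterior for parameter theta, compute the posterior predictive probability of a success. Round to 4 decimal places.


For a Beta-Bernoulli model, the predictive probability is the mean:
P(success) = 53/(53+23) = 53/76 = 0.6974

0.6974


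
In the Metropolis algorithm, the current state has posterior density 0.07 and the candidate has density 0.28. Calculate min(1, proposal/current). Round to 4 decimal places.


Ratio = 0.28/0.07 = 4.0
Acceptance probability = min(1, 4.0)
= 1.0

1.0


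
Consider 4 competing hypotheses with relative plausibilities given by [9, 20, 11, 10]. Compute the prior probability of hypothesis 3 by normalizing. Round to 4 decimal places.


Sum of weights = 9 + 20 + 11 + 10 = 50
Normalized prior for H3 = 11 / 50
= 0.22

0.22


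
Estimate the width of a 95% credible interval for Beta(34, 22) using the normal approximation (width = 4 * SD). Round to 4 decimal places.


For Beta(a,b): Var = ab/((a+b)^2(a+b+1))
Var = 0.0042, SD = 0.0647
Approximate 95% CI width = 4 * 0.0647 = 0.2588

0.2588


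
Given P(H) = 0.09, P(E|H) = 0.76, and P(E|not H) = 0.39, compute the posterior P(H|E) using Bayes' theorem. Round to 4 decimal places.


By Bayes' theorem: P(H|E) = P(E|H)*P(H) / P(E)
P(E) = P(E|H)*P(H) + P(E|not H)*P(not H)
P(E) = 0.76*0.09 + 0.39*0.91 = 0.4233
P(H|E) = 0.76*0.09 / 0.4233 = 0.1616

0.1616


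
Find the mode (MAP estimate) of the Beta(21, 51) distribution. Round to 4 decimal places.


For Beta(a,b) with a,b > 1:
Mode = (a-1)/(a+b-2) = (21-1)/(72-2)
= 20/70 = 0.2857

0.2857


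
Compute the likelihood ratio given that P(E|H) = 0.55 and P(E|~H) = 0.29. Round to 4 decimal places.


LR = P(E|H) / P(E|~H)
= 0.55 / 0.29 = 1.8966

1.8966


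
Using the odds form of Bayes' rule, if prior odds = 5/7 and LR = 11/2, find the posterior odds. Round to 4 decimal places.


Bayes' rule in odds form: posterior odds = prior odds * LR
= (5 * 11) / (7 * 2)
= 55/14 = 3.9286

3.9286


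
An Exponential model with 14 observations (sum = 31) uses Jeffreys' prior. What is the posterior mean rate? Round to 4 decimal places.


Posterior Gamma(14, 31)
E[lambda] = 14/31 = 0.4516

0.4516


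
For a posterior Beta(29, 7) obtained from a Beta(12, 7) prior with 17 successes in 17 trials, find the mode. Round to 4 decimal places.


Mode = (alpha - 1) / (alpha + beta - 2)
= 28 / 34
= 0.8235

0.8235


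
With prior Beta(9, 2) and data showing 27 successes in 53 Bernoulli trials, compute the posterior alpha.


Conjugate update: alpha_posterior = alpha_prior + k
= 9 + 27 = 36

36


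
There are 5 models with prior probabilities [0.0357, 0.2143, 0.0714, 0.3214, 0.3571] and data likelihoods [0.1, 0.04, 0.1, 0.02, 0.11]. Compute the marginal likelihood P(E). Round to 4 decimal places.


P(E) = sum over models of P(M_i) * P(E|M_i)
= 0.0357*0.1 + 0.2143*0.04 + 0.0714*0.1 + 0.3214*0.02 + 0.3571*0.11
= 0.065

0.065


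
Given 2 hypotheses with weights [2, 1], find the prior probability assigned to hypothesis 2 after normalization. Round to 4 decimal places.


To normalize, divide each weight by the sum of all weights.
Sum = 3
Prior(H2) = 1/3 = 0.3333

0.3333


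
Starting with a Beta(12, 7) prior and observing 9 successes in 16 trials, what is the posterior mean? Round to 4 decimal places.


Posterior parameters: alpha = 12 + 9 = 21
beta = 7 + 7 = 14
Posterior mean = alpha / (alpha + beta) = 21 / 35
= 0.6

0.6


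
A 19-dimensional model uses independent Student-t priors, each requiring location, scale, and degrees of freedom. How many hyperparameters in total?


Per parameter: 3 (location, scale, and degrees of freedom).
Total = 19 * 3 = 57

57


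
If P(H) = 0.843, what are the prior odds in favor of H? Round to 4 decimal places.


Prior odds = P(H) / (1 - P(H))
= 0.843 / 0.157
= 5.3694

5.3694


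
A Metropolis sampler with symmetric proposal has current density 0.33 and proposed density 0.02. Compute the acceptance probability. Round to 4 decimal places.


For symmetric proposals, acceptance = min(1, pi(x*)/pi(x))
= min(1, 0.02/0.33)
= min(1, 0.0606) = 0.0606

0.0606


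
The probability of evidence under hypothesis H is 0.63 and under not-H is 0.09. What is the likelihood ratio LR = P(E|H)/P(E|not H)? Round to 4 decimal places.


LR = 0.63 / 0.09
= 7.0

7.0


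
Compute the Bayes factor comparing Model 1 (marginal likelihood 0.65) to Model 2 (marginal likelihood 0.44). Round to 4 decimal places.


BF12 = marginal likelihood of M1 / marginal likelihood of M2
= 0.65/0.44
= 1.4773

1.4773


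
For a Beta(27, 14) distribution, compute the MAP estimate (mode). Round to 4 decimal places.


MAP = mode = (a-1)/(a+b-2)
= (27-1)/(27+14-2)
= 26/39 = 0.6667

0.6667


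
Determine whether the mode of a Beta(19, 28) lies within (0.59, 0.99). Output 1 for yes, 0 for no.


First find the mode: (a-1)/(a+b-2) = 0.4
Is 0.4 in (0.59, 0.99)? 0

0


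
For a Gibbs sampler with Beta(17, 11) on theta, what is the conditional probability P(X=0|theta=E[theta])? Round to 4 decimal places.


E[theta] = 17/(17+11) = 0.6071
P(X=0|theta) = 1 - theta = 0.3929

0.3929


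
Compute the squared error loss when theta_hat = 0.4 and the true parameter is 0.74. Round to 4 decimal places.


L = (theta_hat - theta_true)^2
= (0.4 - 0.74)^2
= -0.34^2 = 0.1156

0.1156


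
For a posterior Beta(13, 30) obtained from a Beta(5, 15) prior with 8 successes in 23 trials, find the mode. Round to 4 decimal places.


Mode = (alpha - 1) / (alpha + beta - 2)
= 12 / 41
= 0.2927

0.2927


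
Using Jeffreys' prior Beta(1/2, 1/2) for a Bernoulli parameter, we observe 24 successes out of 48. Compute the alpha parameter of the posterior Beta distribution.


Conjugate update: Beta(0.5 + k, 0.5 + n - k).
k = 24, n - k = 24
Posterior alpha = 0.5 + k = 0.5 + 24 = 24.5

24.5


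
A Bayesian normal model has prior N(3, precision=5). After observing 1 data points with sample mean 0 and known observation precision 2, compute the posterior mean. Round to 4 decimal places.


Posterior mean = (prior_precision * prior_mean + n * data_precision * data_mean) / (prior_precision + n * data_precision)
Numerator = 5*3 + 1*2*0 = 15
Denominator = 5 + 1*2 = 7
Posterior mean = 2.1429

2.1429


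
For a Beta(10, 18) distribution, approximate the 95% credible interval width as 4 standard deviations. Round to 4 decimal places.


Variance of Beta(a,b) = ab / ((a+b)^2 * (a+b+1))
= 10*18 / ((28)^2 * 29)
= 0.0079
SD = sqrt(0.0079) = 0.089
Width = 4 * SD = 0.3559

0.3559


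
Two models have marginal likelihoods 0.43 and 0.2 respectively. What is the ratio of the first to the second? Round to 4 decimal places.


Evidence ratio = 0.43 / 0.2
= 2.15

2.15


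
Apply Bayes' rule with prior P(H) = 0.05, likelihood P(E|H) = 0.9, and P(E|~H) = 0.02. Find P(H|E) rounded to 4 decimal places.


Step 1: Compute marginal P(E) = P(E|H)P(H) + P(E|~H)P(~H)
= 0.9*0.05 + 0.02*0.95 = 0.064
Step 2: P(H|E) = P(E|H)P(H)/P(E) = 0.045/0.064
= 0.7031

0.7031


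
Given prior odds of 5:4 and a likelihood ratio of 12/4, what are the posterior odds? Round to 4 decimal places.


Posterior odds = prior odds * LR
Prior odds = 5/4 = 1.25
LR = 12/4 = 3.0
Posterior odds = 1.25 * 3.0 = 3.75

3.75


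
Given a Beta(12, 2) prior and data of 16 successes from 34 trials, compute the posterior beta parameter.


Number of failures = 34 - 16 = 18
Posterior beta = 2 + 18 = 20

20


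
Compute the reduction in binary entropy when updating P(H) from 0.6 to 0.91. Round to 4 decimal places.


H_before = -p*log2(p) - (1-p)*log2(1-p) for p=0.6: 0.971
H_after for p=0.91: 0.4365
Reduction = 0.971 - 0.4365 = 0.5345

0.5345


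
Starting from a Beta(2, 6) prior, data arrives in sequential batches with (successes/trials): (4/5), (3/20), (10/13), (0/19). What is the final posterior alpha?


In sequential Bayesian updating, we sum all successes.
Total successes = 17
Final alpha = 2 + 17 = 19

19


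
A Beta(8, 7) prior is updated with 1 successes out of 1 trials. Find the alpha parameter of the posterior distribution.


In the Beta-Binomial conjugate update:
alpha_post = alpha_prior + successes
= 8 + 1
= 9

9


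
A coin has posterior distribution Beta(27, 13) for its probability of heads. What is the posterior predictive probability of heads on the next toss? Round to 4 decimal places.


Posterior predictive = E[theta] = alpha/(alpha+beta)
= 27/40
= 0.675

0.675


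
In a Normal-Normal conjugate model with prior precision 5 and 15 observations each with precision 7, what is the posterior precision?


Posterior precision = prior precision + n * observation precision
= 5 + 15 * 7
= 5 + 105 = 110

110


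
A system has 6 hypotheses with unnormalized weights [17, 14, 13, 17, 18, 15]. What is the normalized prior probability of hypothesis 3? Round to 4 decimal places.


The normalized prior is the weight divided by the total.
Total weight = 94
P(H3) = 13 / 94 = 0.1383

0.1383


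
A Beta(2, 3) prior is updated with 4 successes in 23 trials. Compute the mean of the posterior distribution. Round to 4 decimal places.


After update: Beta(6, 22)
Mean = 6 / (6 + 22) = 6 / 28
= 0.2143

0.2143


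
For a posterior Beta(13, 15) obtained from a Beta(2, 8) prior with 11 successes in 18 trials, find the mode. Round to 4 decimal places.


Mode = (alpha - 1) / (alpha + beta - 2)
= 12 / 26
= 0.4615

0.4615


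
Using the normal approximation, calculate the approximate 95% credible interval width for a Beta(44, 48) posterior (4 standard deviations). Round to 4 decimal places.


Var(Beta) = 44*48/(92^2 * 93) = 0.0027
SD = 0.0518
Width ~ 4*SD = 0.2072

0.2072


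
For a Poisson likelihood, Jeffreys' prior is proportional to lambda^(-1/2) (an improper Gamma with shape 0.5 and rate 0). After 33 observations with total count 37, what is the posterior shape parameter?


Jeffreys' prior for Poisson is proportional to lambda^(-1/2).
Posterior is Gamma(0.5 + S, 0 + n) = Gamma(0.5 + 37, 33).
Posterior shape = 0.5 + S = 0.5 + 37 = 37.5

37.5


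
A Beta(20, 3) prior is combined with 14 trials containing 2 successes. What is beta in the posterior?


In conjugate updating:
beta_posterior = beta_prior + (n - k)
= 3 + (14 - 2)
= 3 + 12 = 15

15


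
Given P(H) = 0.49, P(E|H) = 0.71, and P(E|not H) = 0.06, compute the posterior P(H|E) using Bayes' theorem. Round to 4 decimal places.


By Bayes' theorem: P(H|E) = P(E|H)*P(H) / P(E)
P(E) = P(E|H)*P(H) + P(E|not H)*P(not H)
P(E) = 0.71*0.49 + 0.06*0.51 = 0.3785
P(H|E) = 0.71*0.49 / 0.3785 = 0.9192

0.9192


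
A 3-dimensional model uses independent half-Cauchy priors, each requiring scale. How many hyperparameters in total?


Per parameter: 1 (scale).
Total = 3 * 1 = 3

3


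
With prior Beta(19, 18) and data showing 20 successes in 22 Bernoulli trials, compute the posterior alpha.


Conjugate update: alpha_posterior = alpha_prior + k
= 19 + 20 = 39

39


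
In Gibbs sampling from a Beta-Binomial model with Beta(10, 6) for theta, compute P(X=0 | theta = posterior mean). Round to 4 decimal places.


Posterior mean = alpha/(alpha+beta) = 10/16 = 0.625
P(X=0|theta=mean) = 1 - theta = 0.375

0.375


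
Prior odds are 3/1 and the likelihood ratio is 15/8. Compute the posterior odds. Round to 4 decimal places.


Posterior odds = prior odds * likelihood ratio
= (3/1) * (15/8)
= 45 / 8
= 5.625

5.625


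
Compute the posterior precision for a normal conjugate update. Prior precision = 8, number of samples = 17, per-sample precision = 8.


tau_post = tau_0 + n * tau
= 8 + 17 * 8 = 144

144


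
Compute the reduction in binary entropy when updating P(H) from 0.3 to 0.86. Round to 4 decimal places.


H_before = -p*log2(p) - (1-p)*log2(1-p) for p=0.3: 0.8813
H_after for p=0.86: 0.5842
Reduction = 0.8813 - 0.5842 = 0.2971

0.2971


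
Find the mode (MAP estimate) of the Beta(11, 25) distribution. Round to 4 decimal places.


For Beta(a,b) with a,b > 1:
Mode = (a-1)/(a+b-2) = (11-1)/(36-2)
= 10/34 = 0.2941

0.2941


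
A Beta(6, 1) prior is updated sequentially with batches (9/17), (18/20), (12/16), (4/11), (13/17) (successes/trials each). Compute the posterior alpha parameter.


Sequential conjugate updating is equivalent to a single batch update.
Total successes across all batches = 56
alpha_posterior = alpha_prior + total_successes = 6 + 56
= 62

62


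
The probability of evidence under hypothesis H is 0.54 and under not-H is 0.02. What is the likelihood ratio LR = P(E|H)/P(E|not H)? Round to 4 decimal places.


LR = 0.54 / 0.02
= 27.0

27.0


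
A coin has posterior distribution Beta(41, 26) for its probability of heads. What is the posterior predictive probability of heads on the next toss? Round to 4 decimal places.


Posterior predictive = E[theta] = alpha/(alpha+beta)
= 41/67
= 0.6119

0.6119


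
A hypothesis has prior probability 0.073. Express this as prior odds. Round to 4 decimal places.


Odds = P(H) / P(not H) = 0.073 / 0.927
= 0.0787

0.0787


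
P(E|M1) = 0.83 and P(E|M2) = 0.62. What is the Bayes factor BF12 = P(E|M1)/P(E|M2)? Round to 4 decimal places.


Bayes factor BF12 = P(E|M1) / P(E|M2)
= 0.83 / 0.62
= 1.3387

1.3387


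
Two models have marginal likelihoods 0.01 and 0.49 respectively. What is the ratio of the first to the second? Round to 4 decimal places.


Evidence ratio = 0.01 / 0.49
= 0.0204

0.0204


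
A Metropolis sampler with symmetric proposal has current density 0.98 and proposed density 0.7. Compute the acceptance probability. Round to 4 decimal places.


For symmetric proposals, acceptance = min(1, pi(x*)/pi(x))
= min(1, 0.7/0.98)
= min(1, 0.7143) = 0.7143

0.7143


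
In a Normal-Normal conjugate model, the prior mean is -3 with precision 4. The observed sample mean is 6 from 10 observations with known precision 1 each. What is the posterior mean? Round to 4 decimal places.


Posterior precision = tau0 + n*tau = 4 + 10*1 = 14
Posterior mean = (tau0*mu0 + n*tau*xbar) / posterior_precision
= (4*-3 + 10*1*6) / 14
= 48 / 14 = 3.4286

3.4286


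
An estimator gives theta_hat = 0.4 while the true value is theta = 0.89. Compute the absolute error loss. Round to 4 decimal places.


The absolute error loss is |theta_hat - theta|
= |0.4 - 0.89|
= 0.49

0.49


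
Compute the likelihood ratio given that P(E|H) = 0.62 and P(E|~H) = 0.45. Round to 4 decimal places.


LR = P(E|H) / P(E|~H)
= 0.62 / 0.45 = 1.3778

1.3778


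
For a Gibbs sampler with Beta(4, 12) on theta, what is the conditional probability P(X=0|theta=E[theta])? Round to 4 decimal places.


E[theta] = 4/(4+12) = 0.25
P(X=0|theta) = 1 - theta = 0.75

0.75


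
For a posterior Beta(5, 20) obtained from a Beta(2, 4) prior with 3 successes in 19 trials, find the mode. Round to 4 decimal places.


Mode = (alpha - 1) / (alpha + beta - 2)
= 4 / 23
= 0.1739

0.1739


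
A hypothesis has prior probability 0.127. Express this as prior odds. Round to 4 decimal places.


Odds = P(H) / P(not H) = 0.127 / 0.873
= 0.1455

0.1455


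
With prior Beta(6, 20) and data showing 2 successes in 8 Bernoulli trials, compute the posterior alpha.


Conjugate update: alpha_posterior = alpha_prior + k
= 6 + 2 = 8

8


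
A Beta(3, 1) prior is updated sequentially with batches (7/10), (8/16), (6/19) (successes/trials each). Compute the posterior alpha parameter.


Sequential conjugate updating is equivalent to a single batch update.
Total successes across all batches = 21
alpha_posterior = alpha_prior + total_successes = 3 + 21
= 24

24


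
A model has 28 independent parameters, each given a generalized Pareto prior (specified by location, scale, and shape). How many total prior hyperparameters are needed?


Each generalized Pareto prior needs 3 hyperparameters (location, scale, and shape).
Total = 3 * 28 = 84

84


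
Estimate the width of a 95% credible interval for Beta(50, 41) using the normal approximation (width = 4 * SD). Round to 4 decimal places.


For Beta(a,b): Var = ab/((a+b)^2(a+b+1))
Var = 0.0027, SD = 0.0519
Approximate 95% CI width = 4 * 0.0519 = 0.2075

0.2075


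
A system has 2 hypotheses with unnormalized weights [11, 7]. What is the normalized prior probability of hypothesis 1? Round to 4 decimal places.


The normalized prior is the weight divided by the total.
Total weight = 18
P(H1) = 11 / 18 = 0.6111

0.6111


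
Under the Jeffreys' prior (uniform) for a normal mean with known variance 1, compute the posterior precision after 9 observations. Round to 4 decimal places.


Prior precision = 0 (flat prior).
Post. prec. = 0 + n/var = 9/1 = 9.0

9.0


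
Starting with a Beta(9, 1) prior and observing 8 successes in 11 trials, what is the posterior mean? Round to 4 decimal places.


Posterior parameters: alpha = 9 + 8 = 17
beta = 1 + 3 = 4
Posterior mean = alpha / (alpha + beta) = 17 / 21
= 0.8095

0.8095


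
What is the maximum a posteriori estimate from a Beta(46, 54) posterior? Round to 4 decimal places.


The MAP estimate equals the mode of the distribution.
Mode of Beta(a,b) = (a-1)/(a+b-2)
= 45/98
= 0.4592

0.4592


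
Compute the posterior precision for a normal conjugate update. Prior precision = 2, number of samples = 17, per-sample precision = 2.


tau_post = tau_0 + n * tau
= 2 + 17 * 2 = 36

36


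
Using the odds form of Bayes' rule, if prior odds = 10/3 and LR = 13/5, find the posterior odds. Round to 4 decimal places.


Bayes' rule in odds form: posterior odds = prior odds * LR
= (10 * 13) / (3 * 5)
= 130/15 = 8.6667

8.6667


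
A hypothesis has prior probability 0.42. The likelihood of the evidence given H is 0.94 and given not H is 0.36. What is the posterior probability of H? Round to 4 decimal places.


Using Bayes' theorem:
P(E) = 0.42 * 0.94 + 0.58 * 0.36
P(E) = 0.6036
P(H|E) = (0.42 * 0.94) / 0.6036 = 0.6541

0.6541


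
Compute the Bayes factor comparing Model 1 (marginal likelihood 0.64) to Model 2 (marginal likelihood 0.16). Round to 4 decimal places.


BF12 = marginal likelihood of M1 / marginal likelihood of M2
= 0.64/0.16
= 4.0

4.0
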